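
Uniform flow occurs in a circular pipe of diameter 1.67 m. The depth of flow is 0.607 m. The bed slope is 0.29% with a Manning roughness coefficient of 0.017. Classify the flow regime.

For a circular section of diameter D = 1.67 m at depth y = 0.607 m, the central angle is θ = 2 arccos(1 − 2y/D) = 2.588 rad. Then A = (D²/8)(θ − sin θ) = 0.7192 m² and P = Dθ/2 = 2.161 m.
Hydraulic radius R = A/P = 0.7192/2.161 = 0.3328 m.
V = (1/n) R^(2/3) √S = (1/0.017) × 0.3328^(2/3) × √0.0029 = 1.521 m/s. Hydraulic depth D_h = A/T = 0.7192/1.607 = 0.4477 m.
Froude number Fr = V/√(g·D_h) = 1.521/√(9.81×0.4477) = 0.726, which is less than 1, so the flow is subcritical.

subcritical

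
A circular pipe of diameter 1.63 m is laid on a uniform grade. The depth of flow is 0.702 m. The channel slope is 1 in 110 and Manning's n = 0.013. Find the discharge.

For a circular section of diameter D = 1.63 m at depth y = 0.702 m, the central angle is θ = 2 arccos(1 − 2y/D) = 2.863 rad. Then A = (D²/8)(θ − sin θ) = 0.8598 m² and P = Dθ/2 = 2.334 m.
Hydraulic radius R = A/P = 0.8598/2.334 = 0.3684 m.
Manning's equation: Q = (1/n) A R^(2/3) S^(1/2) = (1/0.013) × 0.8598 × 0.3684^(2/3) × 0.009091^(1/2) = 3.24 m³/s.

Q = 3.24 m³/s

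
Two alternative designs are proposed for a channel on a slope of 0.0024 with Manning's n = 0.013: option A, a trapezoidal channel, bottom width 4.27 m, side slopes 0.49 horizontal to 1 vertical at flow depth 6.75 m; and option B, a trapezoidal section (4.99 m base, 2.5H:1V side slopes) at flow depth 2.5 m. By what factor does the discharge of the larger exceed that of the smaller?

Channel A: With bottom width b = 4.27 m and side slope z = 0.49: A = (b + zy)y = (4.27 + 0.49×6.75)×6.75 = 51.15 m²; P = b + 2y√(1+z²) = 4.27 + 2×6.75×1.114 = 19.3 m. Hydraulic radius R = A/P = 51.15/19.3 = 2.65 m. Q_A = (1/0.013)·51.15·2.65^(2/3)·√0.0024 = 369.1 m³/s.
Channel B: With bottom width b = 4.99 m and side slope z = 2.5: A = (b + zy)y = (4.99 + 2.5×2.5)×2.5 = 28.1 m²; P = b + 2y√(1+z²) = 4.99 + 2×2.5×2.693 = 18.45 m. Hydraulic radius R = A/P = 28.1/18.45 = 1.523 m. Q_B = (1/0.013)·28.1·1.523^(2/3)·√0.0024 = 140.2 m³/s.
The larger discharge is 369.1 m³/s and the smaller is 140.2 m³/s; the ratio is 2.63.

2.63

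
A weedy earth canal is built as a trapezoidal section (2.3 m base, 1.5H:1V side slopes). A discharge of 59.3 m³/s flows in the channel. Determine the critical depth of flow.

At critical depth, Q² T / (g A³) = 1, i.e. A³/T = Q²/g = 59.3²/9.81 = 358.5.
Trying y = 3.11 m: A³/T = 873.9 — high.
Trying y = 1.87 m: A³/T = 110 — low.
Trying y = 2.51 m: A³/T = 358.9 — close enough.

y_c = 2.51 m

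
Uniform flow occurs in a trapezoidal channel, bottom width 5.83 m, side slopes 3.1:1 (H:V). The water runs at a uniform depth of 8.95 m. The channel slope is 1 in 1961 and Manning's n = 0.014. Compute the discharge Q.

With bottom width b = 5.83 m and side slope z = 3.1: A = (b + zy)y = (5.83 + 3.1×8.95)×8.95 = 300.5 m²; P = b + 2y√(1+z²) = 5.83 + 2×8.95×3.257 = 64.14 m.
Hydraulic radius R = A/P = 300.5/64.14 = 4.685 m.
Manning's equation: Q = (1/n) A R^(2/3) S^(1/2) = (1/0.014) × 300.5 × 4.685^(2/3) × 0.0005099^(1/2) = 1360 m³/s.

Q = 1360 m³/s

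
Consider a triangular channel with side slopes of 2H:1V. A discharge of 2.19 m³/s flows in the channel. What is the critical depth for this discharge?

y_c = 0.754 m

At critical depth, Q² T / (g A³) = 1, i.e. A³/T = Q²/g = 2.19²/9.81 = 0.4889.
At y = 0.896 m: A³/T = 1.155 — too large.
At y = 0.596 m: A³/T = 0.1504 — too small.
At y = 0.754 m: A³/T = 0.4874 — close enough.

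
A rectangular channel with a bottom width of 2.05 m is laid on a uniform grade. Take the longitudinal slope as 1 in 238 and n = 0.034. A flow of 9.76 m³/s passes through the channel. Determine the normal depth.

Manning's equation rearranged: A R^(2/3) = nQ / (1·√S) = 0.034 × 9.76 / (√0.004202) = 5.119.
At y = 3.54 m: A R^(2/3) = 6.227 — over.
At y = 2.26 m: A R^(2/3) = 3.671 — short.
At y = 2.99 m: A R^(2/3) = 5.12 — close enough.

y_n = 2.99 m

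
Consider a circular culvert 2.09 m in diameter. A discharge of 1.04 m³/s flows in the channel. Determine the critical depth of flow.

At critical depth, Q² T / (g A³) = 1, i.e. A³/T = Q²/g = 1.04²/9.81 = 0.1103.
Trying y = 0.361 m: A³/T = 0.03921 — short.
Trying y = 0.47 m: A³/T = 0.1103 — close enough.

y_c = 0.47 m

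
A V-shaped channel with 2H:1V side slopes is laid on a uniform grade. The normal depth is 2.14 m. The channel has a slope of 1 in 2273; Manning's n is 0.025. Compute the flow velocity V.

V = 0.815 m/s

For a triangular section with side slope z = 2: A = zy² = 2×2.14² = 9.159 m²; P = 2y√(1+z²) = 2×2.14×2.236 = 9.57 m.
Hydraulic radius R = A/P = 9.159/9.57 = 0.957 m.
From Manning's equation, V = (1/n) R^(2/3) S^(1/2) = (1/0.025) × 0.957^(2/3) × 0.0004399^(1/2) = 0.815 m/s.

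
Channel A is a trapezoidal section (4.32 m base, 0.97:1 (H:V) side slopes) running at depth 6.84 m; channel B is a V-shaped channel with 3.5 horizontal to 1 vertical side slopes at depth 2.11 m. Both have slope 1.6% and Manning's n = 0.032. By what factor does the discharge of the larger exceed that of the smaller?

Channel A: With bottom width b = 4.32 m and side slope z = 0.97: A = (b + zy)y = (4.32 + 0.97×6.84)×6.84 = 74.93 m²; P = b + 2y√(1+z²) = 4.32 + 2×6.84×1.393 = 23.38 m. Hydraulic radius R = A/P = 74.93/23.38 = 3.205 m. Q_A = (1/0.032)·74.93·3.205^(2/3)·√0.016 = 643.9 m³/s.
Channel B: For a triangular section with side slope z = 3.5: A = zy² = 3.5×2.11² = 15.58 m²; P = 2y√(1+z²) = 2×2.11×3.64 = 15.36 m. Hydraulic radius R = A/P = 15.58/15.36 = 1.014 m. Q_B = (1/0.032)·15.58·1.014^(2/3)·√0.016 = 62.18 m³/s.
The larger discharge is 643.9 m³/s and the smaller is 62.18 m³/s; the ratio is 10.4.

10.4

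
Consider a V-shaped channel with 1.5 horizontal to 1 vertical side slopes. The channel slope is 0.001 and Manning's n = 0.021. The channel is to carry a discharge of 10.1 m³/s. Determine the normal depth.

Manning's equation rearranged: A R^(2/3) = nQ / (1·√S) = 0.021 × 10.1 / (√0.001) = 6.707.
At y = 1.51 m: A R^(2/3) = 2.509 — short.
At y = 2.48 m: A R^(2/3) = 9.42 — over.
At y = 2.18 m: A R^(2/3) = 6.679 — matches.

y_n = 2.18 m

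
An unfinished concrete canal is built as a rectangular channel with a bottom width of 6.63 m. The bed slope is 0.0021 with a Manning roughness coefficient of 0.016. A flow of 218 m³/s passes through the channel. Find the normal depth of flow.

Manning's equation rearranged: A R^(2/3) = nQ / (1·√S) = 0.016 × 218 / (√0.0021) = 76.11.
Try y = 5.71 m: A R^(2/3) = 62.03 — low.
Try y = 6.74 m: A R^(2/3) = 76.09 — ≈ 76.11.

y_n = 6.74 m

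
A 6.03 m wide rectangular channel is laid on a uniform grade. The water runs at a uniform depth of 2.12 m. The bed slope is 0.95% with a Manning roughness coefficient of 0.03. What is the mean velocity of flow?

V = 3.76 m/s

Flow area A = b·y = 6.03 × 2.12 = 12.78 m². Wetted perimeter P = b + 2y = 6.03 + 2×2.12 = 10.27 m.
Hydraulic radius R = A/P = 12.78/10.27 = 1.245 m.
From Manning's equation, V = (1/n) R^(2/3) S^(1/2) = (1/0.03) × 1.245^(2/3) × 0.0095^(1/2) = 3.76 m/s.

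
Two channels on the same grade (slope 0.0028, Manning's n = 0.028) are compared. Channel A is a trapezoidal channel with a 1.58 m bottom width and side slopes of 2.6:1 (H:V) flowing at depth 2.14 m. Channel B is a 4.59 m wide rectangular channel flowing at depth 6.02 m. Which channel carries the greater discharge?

Channel A: With bottom width b = 1.58 m and side slope z = 2.6: A = (b + zy)y = (1.58 + 2.6×2.14)×2.14 = 15.29 m²; P = b + 2y√(1+z²) = 1.58 + 2×2.14×2.786 = 13.5 m. Hydraulic radius R = A/P = 15.29/13.5 = 1.132 m. Q_A = (1/0.028)·15.29·1.132^(2/3)·√0.0028 = 31.39 m³/s.
Channel B: Flow area A = b·y = 4.59 × 6.02 = 27.63 m². Wetted perimeter P = b + 2y = 4.59 + 2×6.02 = 16.63 m. Hydraulic radius R = A/P = 27.63/16.63 = 1.662 m. Q_B = (1/0.028)·27.63·1.662^(2/3)·√0.0028 = 73.26 m³/s.
Q_A = 31.39 m³/s vs Q_B = 73.26 m³/s, so channel B carries more.

channel B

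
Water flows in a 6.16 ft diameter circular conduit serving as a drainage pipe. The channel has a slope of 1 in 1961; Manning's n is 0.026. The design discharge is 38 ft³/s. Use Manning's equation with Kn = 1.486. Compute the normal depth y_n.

Manning's equation rearranged: A R^(2/3) = nQ / (1.486·√S) = 0.026 × 38 / (1.486 × √0.0005099) = 29.44.
Try y = 3.45 ft: A R^(2/3) = 23.97 — too small.
Try y = 4.75 ft: A R^(2/3) = 37.39 — too large.
Try y = 3.95 ft: A R^(2/3) = 29.48 — matches.

y_n = 3.95 ft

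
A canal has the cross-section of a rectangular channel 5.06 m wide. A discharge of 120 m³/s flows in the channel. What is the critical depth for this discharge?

For a rectangular channel, critical depth y_c = (q²/g)^(1/3) where q = Q/b = 120/5.06 = 23.72 m²/s.
So y_c = (23.72²/9.81)^(1/3) = 3.86 m.

y_c = 3.86 m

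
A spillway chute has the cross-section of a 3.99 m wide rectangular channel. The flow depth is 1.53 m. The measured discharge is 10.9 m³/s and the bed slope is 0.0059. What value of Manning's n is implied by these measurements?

Flow area A = b·y = 3.99 × 1.53 = 6.105 m². Wetted perimeter P = b + 2y = 3.99 + 2×1.53 = 7.05 m.
Hydraulic radius R = A/P = 6.105/7.05 = 0.8659 m.
Rearranging Manning's equation: n = (1/Q) A R^(2/3) S^(1/2) = (1/10.9) × 6.105 × 0.8659^(2/3) × √0.0059 = 0.0391.

n = 0.0391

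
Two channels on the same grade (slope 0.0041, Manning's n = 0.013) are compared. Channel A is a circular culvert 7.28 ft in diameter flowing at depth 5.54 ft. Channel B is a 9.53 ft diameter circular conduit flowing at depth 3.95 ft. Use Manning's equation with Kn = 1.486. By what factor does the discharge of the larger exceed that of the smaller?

Channel A: For a circular section of diameter D = 7.28 ft at depth y = 5.54 ft, the central angle is θ = 2 arccos(1 − 2y/D) = 4.24 rad. Then A = (D²/8)(θ − sin θ) = 33.99 ft² and P = Dθ/2 = 15.43 ft. Hydraulic radius R = A/P = 33.99/15.43 = 2.202 ft. Q_A = (1.486/0.013)·33.99·2.202^(2/3)·√0.0041 = 421.1 ft³/s.
Channel B: For a circular section of diameter D = 9.53 ft at depth y = 3.95 ft, the central angle is θ = 2 arccos(1 − 2y/D) = 2.798 rad. Then A = (D²/8)(θ − sin θ) = 27.94 ft² and P = Dθ/2 = 13.33 ft. Hydraulic radius R = A/P = 27.94/13.33 = 2.095 ft. Q_B = (1.486/0.013)·27.94·2.095^(2/3)·√0.0041 = 334.8 ft³/s.
The larger discharge is 421.1 ft³/s and the smaller is 334.8 ft³/s; the ratio is 1.26.

1.26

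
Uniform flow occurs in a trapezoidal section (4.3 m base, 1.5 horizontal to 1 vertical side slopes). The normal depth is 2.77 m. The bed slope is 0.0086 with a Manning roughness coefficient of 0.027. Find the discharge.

Q = 112 m³/s

With bottom width b = 4.3 m and side slope z = 1.5: A = (b + zy)y = (4.3 + 1.5×2.77)×2.77 = 23.42 m²; P = b + 2y√(1+z²) = 4.3 + 2×2.77×1.803 = 14.29 m.
Hydraulic radius R = A/P = 23.42/14.29 = 1.639 m.
Manning's equation: Q = (1/n) A R^(2/3) S^(1/2) = (1/0.027) × 23.42 × 1.639^(2/3) × 0.0086^(1/2) = 112 m³/s.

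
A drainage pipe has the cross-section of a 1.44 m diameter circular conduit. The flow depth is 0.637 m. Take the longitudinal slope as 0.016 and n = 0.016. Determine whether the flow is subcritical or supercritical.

For a circular section of diameter D = 1.44 m at depth y = 0.637 m, the central angle is θ = 2 arccos(1 − 2y/D) = 2.911 rad. Then A = (D²/8)(θ − sin θ) = 0.695 m² and P = Dθ/2 = 2.096 m.
Hydraulic radius R = A/P = 0.695/2.096 = 0.3317 m.
V = (1/n) R^(2/3) √S = (1/0.016) × 0.3317^(2/3) × √0.016 = 3.788 m/s. Hydraulic depth D_h = A/T = 0.695/1.43 = 0.4859 m.
Froude number Fr = V/√(g·D_h) = 3.788/√(9.81×0.4859) = 1.74, which is greater than 1, so the flow is supercritical.

supercritical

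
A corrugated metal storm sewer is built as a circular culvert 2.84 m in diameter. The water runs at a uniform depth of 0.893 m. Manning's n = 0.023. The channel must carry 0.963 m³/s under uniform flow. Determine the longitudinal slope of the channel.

S = 0.00042

For a circular section of diameter D = 2.84 m at depth y = 0.893 m, the central angle is θ = 2 arccos(1 − 2y/D) = 2.381 rad. Then A = (D²/8)(θ − sin θ) = 1.706 m² and P = Dθ/2 = 3.381 m.
Hydraulic radius R = A/P = 1.706/3.381 = 0.5045 m.
From Manning's equation, S = [nQ / (1 A R^(2/3))]² = [0.023 × 0.963 / (1 × 1.706 × 0.5045^(2/3))]² = 0.00042.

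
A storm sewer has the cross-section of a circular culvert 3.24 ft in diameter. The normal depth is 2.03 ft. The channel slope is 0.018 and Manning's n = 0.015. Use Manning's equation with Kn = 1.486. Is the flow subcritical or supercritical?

supercritical

For a circular section of diameter D = 3.24 ft at depth y = 2.03 ft, the central angle is θ = 2 arccos(1 − 2y/D) = 3.653 rad. Then A = (D²/8)(θ − sin θ) = 5.436 ft² and P = Dθ/2 = 5.918 ft.
Hydraulic radius R = A/P = 5.436/5.918 = 0.9186 ft.
V = (1.486/n) R^(2/3) √S = (1.486/0.015) × 0.9186^(2/3) × √0.018 = 12.56 ft/s. Hydraulic depth D_h = A/T = 5.436/3.135 = 1.734 ft.
Froude number Fr = V/√(g·D_h) = 12.56/√(32.2×1.734) = 1.68, which is greater than 1, so the flow is supercritical.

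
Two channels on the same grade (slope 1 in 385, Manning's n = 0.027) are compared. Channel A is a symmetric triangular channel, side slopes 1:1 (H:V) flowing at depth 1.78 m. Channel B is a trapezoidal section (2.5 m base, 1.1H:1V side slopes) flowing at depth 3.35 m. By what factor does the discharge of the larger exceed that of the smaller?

12.5

Channel A: For a triangular section with side slope z = 1: A = zy² = 1×1.78² = 3.168 m²; P = 2y√(1+z²) = 2×1.78×1.414 = 5.035 m. Hydraulic radius R = A/P = 3.168/5.035 = 0.6293 m. Q_A = (1/0.027)·3.168·0.6293^(2/3)·√0.002597 = 4.392 m³/s.
Channel B: With bottom width b = 2.5 m and side slope z = 1.1: A = (b + zy)y = (2.5 + 1.1×3.35)×3.35 = 20.72 m²; P = b + 2y√(1+z²) = 2.5 + 2×3.35×1.487 = 12.46 m. Hydraulic radius R = A/P = 20.72/12.46 = 1.663 m. Q_B = (1/0.027)·20.72·1.663^(2/3)·√0.002597 = 54.89 m³/s.
The larger discharge is 54.89 m³/s and the smaller is 4.392 m³/s; the ratio is 12.5.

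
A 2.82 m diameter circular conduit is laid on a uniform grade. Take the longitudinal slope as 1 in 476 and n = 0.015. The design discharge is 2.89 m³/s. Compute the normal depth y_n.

Manning's equation rearranged: A R^(2/3) = nQ / (1·√S) = 0.015 × 2.89 / (√0.002101) = 0.9458.
Trying y = 0.951 m: A R^(2/3) = 1.213 — too large.
Trying y = 0.726 m: A R^(2/3) = 0.7182 — too small.
Trying y = 0.836 m: A R^(2/3) = 0.9468 — close enough.

y_n = 0.836 m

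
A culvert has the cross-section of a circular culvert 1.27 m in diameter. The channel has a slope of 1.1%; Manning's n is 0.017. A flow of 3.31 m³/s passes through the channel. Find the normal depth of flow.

Manning's equation rearranged: A R^(2/3) = nQ / (1·√S) = 0.017 × 3.31 / (√0.011) = 0.5365.
Trying y = 1.15 m: A R^(2/3) = 0.6298 — high.
Trying y = 0.951 m: A R^(2/3) = 0.5366 — close enough.

y_n = 0.951 m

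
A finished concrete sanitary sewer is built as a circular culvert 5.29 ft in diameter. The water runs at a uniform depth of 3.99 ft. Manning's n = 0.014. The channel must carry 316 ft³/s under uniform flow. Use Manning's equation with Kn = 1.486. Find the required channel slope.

S = 0.015

For a circular section of diameter D = 5.29 ft at depth y = 3.99 ft, the central angle is θ = 2 arccos(1 − 2y/D) = 4.208 rad. Then A = (D²/8)(θ − sin θ) = 17.78 ft² and P = Dθ/2 = 11.13 ft.
Hydraulic radius R = A/P = 17.78/11.13 = 1.598 ft.
From Manning's equation, S = [nQ / (1.486 A R^(2/3))]² = [0.014 × 316 / (1.486 × 17.78 × 1.598^(2/3))]² = 0.015.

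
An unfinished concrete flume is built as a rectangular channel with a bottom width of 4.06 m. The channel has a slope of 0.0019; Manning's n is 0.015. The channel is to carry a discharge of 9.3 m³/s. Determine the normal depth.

Manning's equation rearranged: A R^(2/3) = nQ / (1·√S) = 0.015 × 9.3 / (√0.0019) = 3.2.
Trying y = 1.2 m: A R^(2/3) = 4.037 — high.
Trying y = 1.02 m: A R^(2/3) = 3.199 — ≈ 3.2.

y_n = 1.02 m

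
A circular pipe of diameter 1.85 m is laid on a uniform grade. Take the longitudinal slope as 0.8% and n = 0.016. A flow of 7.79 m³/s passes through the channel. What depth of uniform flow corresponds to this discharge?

Manning's equation rearranged: A R^(2/3) = nQ / (1·√S) = 0.016 × 7.79 / (√0.008) = 1.394.
At y = 1.55 m: A R^(2/3) = 1.638 — high.
At y = 0.953 m: A R^(2/3) = 0.8453 — low.
At y = 1.33 m: A R^(2/3) = 1.393 — ≈ 1.394.

y_n = 1.33 m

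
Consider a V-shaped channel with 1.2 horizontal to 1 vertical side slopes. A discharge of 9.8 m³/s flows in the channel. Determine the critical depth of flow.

At critical depth, Q² T / (g A³) = 1, i.e. A³/T = Q²/g = 9.8²/9.81 = 9.79.
Try y = 1.5 m: A³/T = 5.467 — low.
Try y = 1.95 m: A³/T = 20.3 — high.
Try y = 1.69 m: A³/T = 9.926 — matches.

y_c = 1.69 m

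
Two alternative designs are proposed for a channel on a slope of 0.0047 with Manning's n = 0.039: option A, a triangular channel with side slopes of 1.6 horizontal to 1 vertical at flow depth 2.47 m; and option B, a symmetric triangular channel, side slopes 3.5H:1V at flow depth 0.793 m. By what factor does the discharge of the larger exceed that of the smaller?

Channel A: For a triangular section with side slope z = 1.6: A = zy² = 1.6×2.47² = 9.761 m²; P = 2y√(1+z²) = 2×2.47×1.887 = 9.321 m. Hydraulic radius R = A/P = 9.761/9.321 = 1.047 m. Q_A = (1/0.039)·9.761·1.047^(2/3)·√0.0047 = 17.7 m³/s.
Channel B: For a triangular section with side slope z = 3.5: A = zy² = 3.5×0.793² = 2.201 m²; P = 2y√(1+z²) = 2×0.793×3.64 = 5.773 m. Hydraulic radius R = A/P = 2.201/5.773 = 0.3812 m. Q_B = (1/0.039)·2.201·0.3812^(2/3)·√0.0047 = 2.034 m³/s.
The larger discharge is 17.7 m³/s and the smaller is 2.034 m³/s; the ratio is 8.7.

8.7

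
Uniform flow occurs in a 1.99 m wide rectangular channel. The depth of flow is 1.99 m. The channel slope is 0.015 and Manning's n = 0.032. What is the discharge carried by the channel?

Q = 11.5 m³/s

Flow area A = b·y = 1.99 × 1.99 = 3.96 m². Wetted perimeter P = b + 2y = 1.99 + 2×1.99 = 5.97 m.
Hydraulic radius R = A/P = 3.96/5.97 = 0.6633 m.
Manning's equation: Q = (1/n) A R^(2/3) S^(1/2) = (1/0.032) × 3.96 × 0.6633^(2/3) × 0.015^(1/2) = 11.5 m³/s.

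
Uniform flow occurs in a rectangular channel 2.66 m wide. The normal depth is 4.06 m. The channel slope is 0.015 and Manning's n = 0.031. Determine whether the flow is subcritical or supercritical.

Flow area A = b·y = 2.66 × 4.06 = 10.8 m². Wetted perimeter P = b + 2y = 2.66 + 2×4.06 = 10.78 m.
Hydraulic radius R = A/P = 10.8/10.78 = 1.002 m.
V = (1/n) R^(2/3) √S = (1/0.031) × 1.002^(2/3) × √0.015 = 3.956 m/s. Hydraulic depth D_h = A/T = 10.8/2.66 = 4.06 m.
Froude number Fr = V/√(g·D_h) = 3.956/√(9.81×4.06) = 0.627, which is less than 1, so the flow is subcritical.

subcritical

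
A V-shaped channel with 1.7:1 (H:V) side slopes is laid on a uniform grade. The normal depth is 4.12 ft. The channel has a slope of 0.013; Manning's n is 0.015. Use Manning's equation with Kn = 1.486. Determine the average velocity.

V = 16.6 ft/s

For a triangular section with side slope z = 1.7: A = zy² = 1.7×4.12² = 28.86 ft²; P = 2y√(1+z²) = 2×4.12×1.972 = 16.25 ft.
Hydraulic radius R = A/P = 28.86/16.25 = 1.776 ft.
From Manning's equation, V = (1.486/n) R^(2/3) S^(1/2) = (1.486/0.015) × 1.776^(2/3) × 0.013^(1/2) = 16.6 ft/s.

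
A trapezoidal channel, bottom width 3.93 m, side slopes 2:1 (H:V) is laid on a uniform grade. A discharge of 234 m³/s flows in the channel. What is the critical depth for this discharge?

At critical depth, Q² T / (g A³) = 1, i.e. A³/T = Q²/g = 234²/9.81 = 5582.
Try y = 3.54 m: A³/T = 3273 — short.
Try y = 4.02 m: A³/T = 5568 — matches.

y_c = 4.02 m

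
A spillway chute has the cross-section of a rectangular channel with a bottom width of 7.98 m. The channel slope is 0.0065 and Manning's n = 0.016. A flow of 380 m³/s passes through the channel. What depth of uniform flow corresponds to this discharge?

Manning's equation rearranged: A R^(2/3) = nQ / (1·√S) = 0.016 × 380 / (√0.0065) = 75.41.
Trying y = 3.88 m: A R^(2/3) = 48.61 — too small.
Trying y = 6.44 m: A R^(2/3) = 93.74 — too large.
Trying y = 5.43 m: A R^(2/3) = 75.5 — close enough.

y_n = 5.43 m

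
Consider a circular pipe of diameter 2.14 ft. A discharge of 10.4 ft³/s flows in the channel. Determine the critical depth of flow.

y_c = 1.13 ft

At critical depth, Q² T / (g A³) = 1, i.e. A³/T = Q²/g = 10.4²/32.2 = 3.359.
Trying y = 0.983 ft: A³/T = 1.965 — short.
Trying y = 1.31 ft: A³/T = 5.893 — over.
Trying y = 1.13 ft: A³/T = 3.348 — ≈ 3.359.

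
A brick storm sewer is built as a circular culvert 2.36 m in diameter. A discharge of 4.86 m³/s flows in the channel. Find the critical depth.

y_c = 1.01 m

At critical depth, Q² T / (g A³) = 1, i.e. A³/T = Q²/g = 4.86²/9.81 = 2.408.
Try y = 1.25 m: A³/T = 5.525 — over.
Try y = 0.771 m: A³/T = 0.8647 — short.
Try y = 1.01 m: A³/T = 2.445 — matches.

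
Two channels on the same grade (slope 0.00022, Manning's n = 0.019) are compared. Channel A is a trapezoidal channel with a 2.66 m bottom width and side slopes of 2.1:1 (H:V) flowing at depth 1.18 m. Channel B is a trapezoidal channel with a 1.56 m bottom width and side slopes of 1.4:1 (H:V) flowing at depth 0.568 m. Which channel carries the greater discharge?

Channel A: With bottom width b = 2.66 m and side slope z = 2.1: A = (b + zy)y = (2.66 + 2.1×1.18)×1.18 = 6.063 m²; P = b + 2y√(1+z²) = 2.66 + 2×1.18×2.326 = 8.149 m. Hydraulic radius R = A/P = 6.063/8.149 = 0.744 m. Q_A = (1/0.019)·6.063·0.744^(2/3)·√0.00022 = 3.886 m³/s.
Channel B: With bottom width b = 1.56 m and side slope z = 1.4: A = (b + zy)y = (1.56 + 1.4×0.568)×0.568 = 1.338 m²; P = b + 2y√(1+z²) = 1.56 + 2×0.568×1.72 = 3.514 m. Hydraulic radius R = A/P = 1.338/3.514 = 0.3806 m. Q_B = (1/0.019)·1.338·0.3806^(2/3)·√0.00022 = 0.5485 m³/s.
Q_A = 3.886 m³/s vs Q_B = 0.5485 m³/s, so channel A carries more.

channel A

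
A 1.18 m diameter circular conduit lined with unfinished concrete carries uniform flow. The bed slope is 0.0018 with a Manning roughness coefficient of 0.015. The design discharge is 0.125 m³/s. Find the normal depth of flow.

y_n = 0.241 m

Manning's equation rearranged: A R^(2/3) = nQ / (1·√S) = 0.015 × 0.125 / (√0.0018) = 0.04419.
Try y = 0.27 m: A R^(2/3) = 0.05565 — high.
Try y = 0.176 m: A R^(2/3) = 0.02328 — low.
Try y = 0.241 m: A R^(2/3) = 0.04428 — matches.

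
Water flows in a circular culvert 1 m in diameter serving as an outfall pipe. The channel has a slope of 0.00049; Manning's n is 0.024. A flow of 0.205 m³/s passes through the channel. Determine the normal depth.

y_n = 0.624 m

Manning's equation rearranged: A R^(2/3) = nQ / (1·√S) = 0.024 × 0.205 / (√0.00049) = 0.2223.
At y = 0.455 m: A R^(2/3) = 0.1324 — too small.
At y = 0.624 m: A R^(2/3) = 0.2222 — close enough.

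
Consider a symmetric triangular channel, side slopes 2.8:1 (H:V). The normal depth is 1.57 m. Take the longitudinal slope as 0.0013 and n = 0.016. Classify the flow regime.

subcritical

For a triangular section with side slope z = 2.8: A = zy² = 2.8×1.57² = 6.902 m²; P = 2y√(1+z²) = 2×1.57×2.973 = 9.336 m.
Hydraulic radius R = A/P = 6.902/9.336 = 0.7393 m.
V = (1/n) R^(2/3) √S = (1/0.016) × 0.7393^(2/3) × √0.0013 = 1.842 m/s. Hydraulic depth D_h = A/T = 6.902/8.792 = 0.785 m.
Froude number Fr = V/√(g·D_h) = 1.842/√(9.81×0.785) = 0.664, which is less than 1, so the flow is subcritical.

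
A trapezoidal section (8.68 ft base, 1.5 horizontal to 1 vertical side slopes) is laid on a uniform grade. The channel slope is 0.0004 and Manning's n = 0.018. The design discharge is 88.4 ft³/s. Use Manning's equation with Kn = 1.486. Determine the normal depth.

Manning's equation rearranged: A R^(2/3) = nQ / (1.486·√S) = 0.018 × 88.4 / (1.486 × √0.0004) = 53.54.
Try y = 2.35 ft: A R^(2/3) = 40.41 — low.
Try y = 3.42 ft: A R^(2/3) = 81.05 — high.
Try y = 2.74 ft: A R^(2/3) = 53.54 — close enough.

y_n = 2.74 ft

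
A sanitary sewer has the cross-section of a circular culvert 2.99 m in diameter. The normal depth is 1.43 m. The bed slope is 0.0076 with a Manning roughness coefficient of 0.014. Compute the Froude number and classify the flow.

For a circular section of diameter D = 2.99 m at depth y = 1.43 m, the central angle is θ = 2 arccos(1 − 2y/D) = 3.055 rad. Then A = (D²/8)(θ − sin θ) = 3.316 m² and P = Dθ/2 = 4.567 m.
Hydraulic radius R = A/P = 3.316/4.567 = 0.7262 m.
V = (1/n) R^(2/3) √S = (1/0.014) × 0.7262^(2/3) × √0.0076 = 5.031 m/s. Hydraulic depth D_h = A/T = 3.316/2.987 = 1.11 m.
Froude number Fr = V/√(g·D_h) = 5.031/√(9.81×1.11) = 1.52, which is greater than 1, so the flow is supercritical.

supercritical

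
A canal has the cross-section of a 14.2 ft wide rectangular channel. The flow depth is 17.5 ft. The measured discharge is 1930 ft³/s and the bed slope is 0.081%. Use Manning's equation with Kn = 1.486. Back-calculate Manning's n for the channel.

n = 0.016

Flow area A = b·y = 14.2 × 17.5 = 248.5 ft². Wetted perimeter P = b + 2y = 14.2 + 2×17.5 = 49.2 ft.
Hydraulic radius R = A/P = 248.5/49.2 = 5.051 ft.
Rearranging Manning's equation: n = (1.486/Q) A R^(2/3) S^(1/2) = (1.486/1930) × 248.5 × 5.051^(2/3) × √0.00081 = 0.016.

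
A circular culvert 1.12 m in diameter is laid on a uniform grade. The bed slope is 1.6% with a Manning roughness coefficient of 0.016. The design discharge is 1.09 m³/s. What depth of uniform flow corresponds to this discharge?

Manning's equation rearranged: A R^(2/3) = nQ / (1·√S) = 0.016 × 1.09 / (√0.016) = 0.1379.
Trying y = 0.555 m: A R^(2/3) = 0.2076 — too large.
Trying y = 0.331 m: A R^(2/3) = 0.08021 — too small.
Trying y = 0.441 m: A R^(2/3) = 0.1381 — close enough.

y_n = 0.441 m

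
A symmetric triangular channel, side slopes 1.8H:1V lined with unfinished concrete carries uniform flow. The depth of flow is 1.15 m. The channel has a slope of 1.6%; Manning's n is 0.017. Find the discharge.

For a triangular section with side slope z = 1.8: A = zy² = 1.8×1.15² = 2.38 m²; P = 2y√(1+z²) = 2×1.15×2.059 = 4.736 m.
Hydraulic radius R = A/P = 2.38/4.736 = 0.5026 m.
Manning's equation: Q = (1/n) A R^(2/3) S^(1/2) = (1/0.017) × 2.38 × 0.5026^(2/3) × 0.016^(1/2) = 11.2 m³/s.

Q = 11.2 m³/s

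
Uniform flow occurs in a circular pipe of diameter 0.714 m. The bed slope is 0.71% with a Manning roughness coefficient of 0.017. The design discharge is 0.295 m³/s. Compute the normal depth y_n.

y_n = 0.344 m

Manning's equation rearranged: A R^(2/3) = nQ / (1·√S) = 0.017 × 0.295 / (√0.0071) = 0.05952.
At y = 0.418 m: A R^(2/3) = 0.0821 — too large.
At y = 0.344 m: A R^(2/3) = 0.05956 — ≈ 0.05952.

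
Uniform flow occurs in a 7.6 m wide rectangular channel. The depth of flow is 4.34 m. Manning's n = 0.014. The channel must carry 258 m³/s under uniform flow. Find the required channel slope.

Flow area A = b·y = 7.6 × 4.34 = 32.98 m². Wetted perimeter P = b + 2y = 7.6 + 2×4.34 = 16.28 m.
Hydraulic radius R = A/P = 32.98/16.28 = 2.026 m.
From Manning's equation, S = [nQ / (1 A R^(2/3))]² = [0.014 × 258 / (1 × 32.98 × 2.026^(2/3))]² = 0.00468.

S = 0.00468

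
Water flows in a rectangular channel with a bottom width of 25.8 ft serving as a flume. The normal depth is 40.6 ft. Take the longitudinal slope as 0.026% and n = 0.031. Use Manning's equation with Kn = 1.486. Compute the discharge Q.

Q = 3710 ft³/s

Flow area A = b·y = 25.8 × 40.6 = 1047 ft². Wetted perimeter P = b + 2y = 25.8 + 2×40.6 = 107 ft.
Hydraulic radius R = A/P = 1047/107 = 9.79 ft.
Manning's equation: Q = (1.486/n) A R^(2/3) S^(1/2) = (1.486/0.031) × 1047 × 9.79^(2/3) × 0.00026^(1/2) = 3710 ft³/s.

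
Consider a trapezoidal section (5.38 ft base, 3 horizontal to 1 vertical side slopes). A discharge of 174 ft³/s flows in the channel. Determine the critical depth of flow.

y_c = 2.17 ft

At critical depth, Q² T / (g A³) = 1, i.e. A³/T = Q²/g = 174²/32.2 = 940.2.
Trying y = 1.93 ft: A³/T = 590.8 — low.
Trying y = 2.54 ft: A³/T = 1746 — high.
Trying y = 2.17 ft: A³/T = 933.5 — close enough.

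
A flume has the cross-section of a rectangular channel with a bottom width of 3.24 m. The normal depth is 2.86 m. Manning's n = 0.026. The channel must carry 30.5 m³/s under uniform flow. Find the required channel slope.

S = 0.007

Flow area A = b·y = 3.24 × 2.86 = 9.266 m². Wetted perimeter P = b + 2y = 3.24 + 2×2.86 = 8.96 m.
Hydraulic radius R = A/P = 9.266/8.96 = 1.034 m.
From Manning's equation, S = [nQ / (1 A R^(2/3))]² = [0.026 × 30.5 / (1 × 9.266 × 1.034^(2/3))]² = 0.007.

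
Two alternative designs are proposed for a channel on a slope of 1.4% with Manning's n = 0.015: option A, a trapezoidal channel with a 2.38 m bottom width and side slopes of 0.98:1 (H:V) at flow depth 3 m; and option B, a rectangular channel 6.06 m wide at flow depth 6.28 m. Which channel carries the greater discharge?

channel B

Channel A: With bottom width b = 2.38 m and side slope z = 0.98: A = (b + zy)y = (2.38 + 0.98×3)×3 = 15.96 m²; P = b + 2y√(1+z²) = 2.38 + 2×3×1.4 = 10.78 m. Hydraulic radius R = A/P = 15.96/10.78 = 1.48 m. Q_A = (1/0.015)·15.96·1.48^(2/3)·√0.014 = 163.5 m³/s.
Channel B: Flow area A = b·y = 6.06 × 6.28 = 38.06 m². Wetted perimeter P = b + 2y = 6.06 + 2×6.28 = 18.62 m. Hydraulic radius R = A/P = 38.06/18.62 = 2.044 m. Q_B = (1/0.015)·38.06·2.044^(2/3)·√0.014 = 483.5 m³/s.
Q_A = 163.5 m³/s vs Q_B = 483.5 m³/s, so channel B carries more.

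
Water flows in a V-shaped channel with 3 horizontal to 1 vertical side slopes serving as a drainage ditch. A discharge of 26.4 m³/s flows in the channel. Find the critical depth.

At critical depth, Q² T / (g A³) = 1, i.e. A³/T = Q²/g = 26.4²/9.81 = 71.05.
Trying y = 2.04 m: A³/T = 159 — high.
Trying y = 1.74 m: A³/T = 71.77 — close enough.

y_c = 1.74 m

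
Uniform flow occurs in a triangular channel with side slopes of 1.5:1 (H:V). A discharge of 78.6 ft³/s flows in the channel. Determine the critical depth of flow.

y_c = 2.79 ft

At critical depth, Q² T / (g A³) = 1, i.e. A³/T = Q²/g = 78.6²/32.2 = 191.9.
At y = 2 ft: A³/T = 36 — too small.
At y = 2.79 ft: A³/T = 190.2 — ≈ 191.9.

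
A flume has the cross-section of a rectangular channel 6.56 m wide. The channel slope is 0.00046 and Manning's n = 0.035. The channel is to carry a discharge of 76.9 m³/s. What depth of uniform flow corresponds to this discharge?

y_n = 10.4 m

Manning's equation rearranged: A R^(2/3) = nQ / (1·√S) = 0.035 × 76.9 / (√0.00046) = 125.5.
Try y = 8.97 m: A R^(2/3) = 105.5 — too small.
Try y = 12.3 m: A R^(2/3) = 152.2 — too large.
Try y = 10.4 m: A R^(2/3) = 125.5 — ≈ 125.5.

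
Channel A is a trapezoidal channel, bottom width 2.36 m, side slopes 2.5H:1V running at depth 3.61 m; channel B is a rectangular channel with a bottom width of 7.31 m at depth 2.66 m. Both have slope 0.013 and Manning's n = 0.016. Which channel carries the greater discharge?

Channel A: With bottom width b = 2.36 m and side slope z = 2.5: A = (b + zy)y = (2.36 + 2.5×3.61)×3.61 = 41.1 m²; P = b + 2y√(1+z²) = 2.36 + 2×3.61×2.693 = 21.8 m. Hydraulic radius R = A/P = 41.1/21.8 = 1.885 m. Q_A = (1/0.016)·41.1·1.885^(2/3)·√0.013 = 447 m³/s.
Channel B: Flow area A = b·y = 7.31 × 2.66 = 19.44 m². Wetted perimeter P = b + 2y = 7.31 + 2×2.66 = 12.63 m. Hydraulic radius R = A/P = 19.44/12.63 = 1.54 m. Q_B = (1/0.016)·19.44·1.54^(2/3)·√0.013 = 184.7 m³/s.
Q_A = 447 m³/s vs Q_B = 184.7 m³/s, so channel A carries more.

channel A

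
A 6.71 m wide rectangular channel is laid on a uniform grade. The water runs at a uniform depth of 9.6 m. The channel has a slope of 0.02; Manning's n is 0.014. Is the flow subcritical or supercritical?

supercritical

Flow area A = b·y = 6.71 × 9.6 = 64.42 m². Wetted perimeter P = b + 2y = 6.71 + 2×9.6 = 25.91 m.
Hydraulic radius R = A/P = 64.42/25.91 = 2.486 m.
V = (1/n) R^(2/3) √S = (1/0.014) × 2.486^(2/3) × √0.02 = 18.54 m/s. Hydraulic depth D_h = A/T = 64.42/6.71 = 9.6 m.
Froude number Fr = V/√(g·D_h) = 18.54/√(9.81×9.6) = 1.91, which is greater than 1, so the flow is supercritical.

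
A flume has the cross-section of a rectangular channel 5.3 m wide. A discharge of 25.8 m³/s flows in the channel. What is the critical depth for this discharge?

For a rectangular channel, critical depth y_c = (q²/g)^(1/3) where q = Q/b = 25.8/5.3 = 4.868 m²/s.
So y_c = (4.868²/9.81)^(1/3) = 1.34 m.

y_c = 1.34 m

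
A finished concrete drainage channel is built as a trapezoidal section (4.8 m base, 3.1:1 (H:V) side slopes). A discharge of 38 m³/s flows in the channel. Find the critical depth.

y_c = 1.38 m

At critical depth, Q² T / (g A³) = 1, i.e. A³/T = Q²/g = 38²/9.81 = 147.2.
At y = 1.54 m: A³/T = 223.4 — high.
At y = 1.24 m: A³/T = 98.61 — low.
At y = 1.38 m: A³/T = 147.2 — close enough.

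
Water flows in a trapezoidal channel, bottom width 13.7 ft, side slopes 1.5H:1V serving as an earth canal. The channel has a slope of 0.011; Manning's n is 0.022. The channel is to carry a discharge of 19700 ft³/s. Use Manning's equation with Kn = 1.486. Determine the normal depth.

Manning's equation rearranged: A R^(2/3) = nQ / (1.486·√S) = 0.022 × 19700 / (1.486 × √0.011) = 2781.
At y = 14.4 ft: A R^(2/3) = 1990 — low.
At y = 19.6 ft: A R^(2/3) = 3924 — high.
At y = 16.8 ft: A R^(2/3) = 2785 — ≈ 2781.

y_n = 16.8 ft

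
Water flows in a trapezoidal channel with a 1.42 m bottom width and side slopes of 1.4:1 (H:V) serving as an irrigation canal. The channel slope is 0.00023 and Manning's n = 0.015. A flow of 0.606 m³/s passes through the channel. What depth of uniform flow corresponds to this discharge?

Manning's equation rearranged: A R^(2/3) = nQ / (1·√S) = 0.015 × 0.606 / (√0.00023) = 0.5994.
Trying y = 0.655 m: A R^(2/3) = 0.8539 — over.
Trying y = 0.475 m: A R^(2/3) = 0.4674 — short.
Trying y = 0.543 m: A R^(2/3) = 0.5991 — ≈ 0.5994.

y_n = 0.543 m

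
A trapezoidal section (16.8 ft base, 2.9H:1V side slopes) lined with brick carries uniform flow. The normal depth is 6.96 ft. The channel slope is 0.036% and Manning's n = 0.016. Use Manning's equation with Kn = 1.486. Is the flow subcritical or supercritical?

With bottom width b = 16.8 ft and side slope z = 2.9: A = (b + zy)y = (16.8 + 2.9×6.96)×6.96 = 257.4 ft²; P = b + 2y√(1+z²) = 16.8 + 2×6.96×3.068 = 59.5 ft.
Hydraulic radius R = A/P = 257.4/59.5 = 4.326 ft.
V = (1.486/n) R^(2/3) √S = (1.486/0.016) × 4.326^(2/3) × √0.00036 = 4.679 ft/s. Hydraulic depth D_h = A/T = 257.4/57.17 = 4.503 ft.
Froude number Fr = V/√(g·D_h) = 4.679/√(32.2×4.503) = 0.389, which is less than 1, so the flow is subcritical.

subcritical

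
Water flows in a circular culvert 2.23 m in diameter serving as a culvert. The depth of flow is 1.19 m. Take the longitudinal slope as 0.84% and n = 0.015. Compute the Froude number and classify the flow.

For a circular section of diameter D = 2.23 m at depth y = 1.19 m, the central angle is θ = 2 arccos(1 − 2y/D) = 3.276 rad. Then A = (D²/8)(θ − sin θ) = 2.12 m² and P = Dθ/2 = 3.653 m.
Hydraulic radius R = A/P = 2.12/3.653 = 0.5803 m.
V = (1/n) R^(2/3) √S = (1/0.015) × 0.5803^(2/3) × √0.0084 = 4.251 m/s. Hydraulic depth D_h = A/T = 2.12/2.225 = 0.9528 m.
Froude number Fr = V/√(g·D_h) = 4.251/√(9.81×0.9528) = 1.39, which is greater than 1, so the flow is supercritical.

supercritical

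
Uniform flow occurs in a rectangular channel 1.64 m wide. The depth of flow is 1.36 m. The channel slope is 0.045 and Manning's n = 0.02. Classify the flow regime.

Flow area A = b·y = 1.64 × 1.36 = 2.23 m². Wetted perimeter P = b + 2y = 1.64 + 2×1.36 = 4.36 m.
Hydraulic radius R = A/P = 2.23/4.36 = 0.5116 m.
V = (1/n) R^(2/3) √S = (1/0.02) × 0.5116^(2/3) × √0.045 = 6.784 m/s. Hydraulic depth D_h = A/T = 2.23/1.64 = 1.36 m.
Froude number Fr = V/√(g·D_h) = 6.784/√(9.81×1.36) = 1.86, which is greater than 1, so the flow is supercritical.

supercritical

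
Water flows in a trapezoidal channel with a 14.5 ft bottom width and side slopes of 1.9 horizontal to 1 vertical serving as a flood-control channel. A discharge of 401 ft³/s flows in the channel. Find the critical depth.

At critical depth, Q² T / (g A³) = 1, i.e. A³/T = Q²/g = 401²/32.2 = 4994.
Try y = 2.77 ft: A³/T = 6556 — too large.
Try y = 2.3 ft: A³/T = 3518 — too small.
Try y = 2.55 ft: A³/T = 4962 — ≈ 4994.

y_c = 2.55 ft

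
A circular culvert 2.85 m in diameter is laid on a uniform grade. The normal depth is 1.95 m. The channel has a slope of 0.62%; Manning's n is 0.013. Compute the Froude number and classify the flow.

supercritical

For a circular section of diameter D = 2.85 m at depth y = 1.95 m, the central angle is θ = 2 arccos(1 − 2y/D) = 3.896 rad. Then A = (D²/8)(θ − sin θ) = 4.651 m² and P = Dθ/2 = 5.552 m.
Hydraulic radius R = A/P = 4.651/5.552 = 0.8378 m.
V = (1/n) R^(2/3) √S = (1/0.013) × 0.8378^(2/3) × √0.0062 = 5.383 m/s. Hydraulic depth D_h = A/T = 4.651/2.65 = 1.756 m.
Froude number Fr = V/√(g·D_h) = 5.383/√(9.81×1.756) = 1.3, which is greater than 1, so the flow is supercritical.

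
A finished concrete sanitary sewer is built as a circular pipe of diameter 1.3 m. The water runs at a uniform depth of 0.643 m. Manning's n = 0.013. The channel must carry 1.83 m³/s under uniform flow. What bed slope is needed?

S = 0.00597

For a circular section of diameter D = 1.3 m at depth y = 0.643 m, the central angle is θ = 2 arccos(1 − 2y/D) = 3.12 rad. Then A = (D²/8)(θ − sin θ) = 0.6546 m² and P = Dθ/2 = 2.028 m.
Hydraulic radius R = A/P = 0.6546/2.028 = 0.3228 m.
From Manning's equation, S = [nQ / (1 A R^(2/3))]² = [0.013 × 1.83 / (1 × 0.6546 × 0.3228^(2/3))]² = 0.00597.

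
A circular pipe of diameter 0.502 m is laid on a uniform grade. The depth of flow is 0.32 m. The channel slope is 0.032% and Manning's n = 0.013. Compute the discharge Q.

For a circular section of diameter D = 0.502 m at depth y = 0.32 m, the central angle is θ = 2 arccos(1 − 2y/D) = 3.699 rad. Then A = (D²/8)(θ − sin θ) = 0.1332 m² and P = Dθ/2 = 0.9283 m.
Hydraulic radius R = A/P = 0.1332/0.9283 = 0.1434 m.
Manning's equation: Q = (1/n) A R^(2/3) S^(1/2) = (1/0.013) × 0.1332 × 0.1434^(2/3) × 0.00032^(1/2) = 0.0502 m³/s.

Q = 0.0502 m³/s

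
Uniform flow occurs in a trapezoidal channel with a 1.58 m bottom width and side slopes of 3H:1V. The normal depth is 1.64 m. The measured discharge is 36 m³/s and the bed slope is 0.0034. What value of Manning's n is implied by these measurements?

n = 0.016

With bottom width b = 1.58 m and side slope z = 3: A = (b + zy)y = (1.58 + 3×1.64)×1.64 = 10.66 m²; P = b + 2y√(1+z²) = 1.58 + 2×1.64×3.162 = 11.95 m.
Hydraulic radius R = A/P = 10.66/11.95 = 0.8919 m.
Rearranging Manning's equation: n = (1/Q) A R^(2/3) S^(1/2) = (1/36) × 10.66 × 0.8919^(2/3) × √0.0034 = 0.016.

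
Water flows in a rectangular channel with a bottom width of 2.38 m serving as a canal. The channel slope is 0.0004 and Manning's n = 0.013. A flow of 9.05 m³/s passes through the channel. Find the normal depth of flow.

Manning's equation rearranged: A R^(2/3) = nQ / (1·√S) = 0.013 × 9.05 / (√0.0004) = 5.883.
At y = 3.29 m: A R^(2/3) = 7.157 — high.
At y = 2.06 m: A R^(2/3) = 4.063 — low.
At y = 2.79 m: A R^(2/3) = 5.884 — ≈ 5.883.

y_n = 2.79 m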